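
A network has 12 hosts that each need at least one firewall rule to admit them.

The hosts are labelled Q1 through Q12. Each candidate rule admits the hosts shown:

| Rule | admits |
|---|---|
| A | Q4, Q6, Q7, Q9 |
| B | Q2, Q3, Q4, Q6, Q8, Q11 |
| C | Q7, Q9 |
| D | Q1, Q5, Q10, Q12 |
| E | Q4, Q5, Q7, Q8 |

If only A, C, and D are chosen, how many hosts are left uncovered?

Union of A, C, D = {Q1, Q4, Q5, Q6, Q7, Q9, Q10, Q12}.
Not covered: Q2, Q3, Q8, Q11 — 4 hosts.

4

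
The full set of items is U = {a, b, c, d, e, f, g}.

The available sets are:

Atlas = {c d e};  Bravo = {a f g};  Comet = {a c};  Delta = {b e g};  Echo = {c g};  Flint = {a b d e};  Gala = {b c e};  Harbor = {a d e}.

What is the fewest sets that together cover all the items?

Bravo, Echo, and Flint cover everything between them: the union {a, b, c, d, e, f, g} is all of U.
Only Bravo contains f, so Bravo is forced; the remaining 4 items need at least 2 more sets (each remaining set adds at most 3) — so at least 3 sets are needed, and 3 is optimal.

3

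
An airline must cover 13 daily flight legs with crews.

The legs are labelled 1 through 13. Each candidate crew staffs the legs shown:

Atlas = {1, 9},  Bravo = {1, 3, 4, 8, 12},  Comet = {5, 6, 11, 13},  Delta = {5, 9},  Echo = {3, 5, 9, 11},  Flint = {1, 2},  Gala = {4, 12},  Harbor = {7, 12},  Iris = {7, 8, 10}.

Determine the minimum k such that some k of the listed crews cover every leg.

5

Take {Atlas, Bravo, Comet, Flint, Iris}. Their union is {1, 2, 3, 4, 5, 6, 7, 8, 9, 10, 11, 12, 13}, which is all 13 legs.
No 4 of the 9 crews cover everything (all 126 combinations miss at least one leg), so 5 is optimal.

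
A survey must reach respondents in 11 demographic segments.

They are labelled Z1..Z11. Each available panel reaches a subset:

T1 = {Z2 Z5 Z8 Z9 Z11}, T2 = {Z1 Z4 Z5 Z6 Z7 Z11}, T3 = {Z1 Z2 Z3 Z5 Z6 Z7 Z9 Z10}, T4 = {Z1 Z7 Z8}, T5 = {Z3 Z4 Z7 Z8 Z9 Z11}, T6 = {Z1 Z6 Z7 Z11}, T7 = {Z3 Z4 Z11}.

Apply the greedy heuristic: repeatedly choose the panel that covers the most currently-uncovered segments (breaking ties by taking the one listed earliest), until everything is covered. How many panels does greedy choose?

2

Greedy: pick T3 (covers 8 new) → pick T5 (covers 3 new). Total picks: 2.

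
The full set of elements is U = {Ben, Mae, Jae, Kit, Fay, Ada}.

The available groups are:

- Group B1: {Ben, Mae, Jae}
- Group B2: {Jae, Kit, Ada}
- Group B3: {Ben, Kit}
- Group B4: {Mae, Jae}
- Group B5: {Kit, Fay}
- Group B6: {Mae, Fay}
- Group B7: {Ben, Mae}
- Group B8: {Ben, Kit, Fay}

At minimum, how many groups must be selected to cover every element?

Take {B2, B5, B7}. Their union is {Ben, Mae, Jae, Kit, Fay, Ada}, which is all 6 elements.
Only B2 contains Ada, so B2 is forced; the remaining 3 elements need at least 2 more groups (each remaining group adds at most 2) — so at least 3 groups are needed, and 3 is optimal.

3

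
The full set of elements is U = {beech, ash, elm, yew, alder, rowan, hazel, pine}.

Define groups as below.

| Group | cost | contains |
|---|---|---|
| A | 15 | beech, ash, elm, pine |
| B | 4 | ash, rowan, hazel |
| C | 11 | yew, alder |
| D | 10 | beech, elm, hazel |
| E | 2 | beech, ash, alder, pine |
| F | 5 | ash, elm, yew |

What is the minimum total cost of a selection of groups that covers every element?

B, E, F together cover every element (B ∪ E ∪ F = {beech, ash, elm, yew, alder, rowan, hazel, pine}); total cost 4 + 2 + 5 = 11.
No covering selection has total cost below 11.

11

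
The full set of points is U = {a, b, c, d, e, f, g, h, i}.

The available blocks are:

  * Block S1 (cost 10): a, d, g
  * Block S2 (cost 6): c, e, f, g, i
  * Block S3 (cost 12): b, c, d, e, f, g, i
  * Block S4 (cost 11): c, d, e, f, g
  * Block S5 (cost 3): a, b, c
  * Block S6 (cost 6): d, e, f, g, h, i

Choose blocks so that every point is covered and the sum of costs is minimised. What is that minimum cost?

S5, S6 together cover every point (S5 ∪ S6 = {a, b, c, d, e, f, g, h, i}); total cost 3 + 6 = 9.
No covering selection has total cost below 9.

9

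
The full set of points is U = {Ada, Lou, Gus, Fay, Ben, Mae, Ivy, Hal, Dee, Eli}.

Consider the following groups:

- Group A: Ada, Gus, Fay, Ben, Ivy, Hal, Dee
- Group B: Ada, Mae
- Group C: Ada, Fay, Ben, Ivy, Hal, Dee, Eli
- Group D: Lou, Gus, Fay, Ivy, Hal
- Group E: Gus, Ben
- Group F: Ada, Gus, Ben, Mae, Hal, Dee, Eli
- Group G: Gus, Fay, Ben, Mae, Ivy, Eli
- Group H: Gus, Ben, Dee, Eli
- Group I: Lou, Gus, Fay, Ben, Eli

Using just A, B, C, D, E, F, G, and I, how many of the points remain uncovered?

Union of A, B, C, D, E, F, G, I = {Ada, Lou, Gus, Fay, Ben, Mae, Ivy, Hal, Dee, Eli} — that's every point, so 0 are uncovered.

0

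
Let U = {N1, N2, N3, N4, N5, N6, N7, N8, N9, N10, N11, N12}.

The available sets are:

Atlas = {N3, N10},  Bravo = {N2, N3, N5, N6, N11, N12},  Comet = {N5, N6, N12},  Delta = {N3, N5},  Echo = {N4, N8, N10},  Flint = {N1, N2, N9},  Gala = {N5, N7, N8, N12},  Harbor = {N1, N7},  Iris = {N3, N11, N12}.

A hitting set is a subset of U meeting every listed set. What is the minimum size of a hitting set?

4

Take H = {N1, N5, N10, N11}. Each listed set contains at least one of these, so H is a hitting set of size 4.
No choice of 3 items meets every set, so 4 is the minimum.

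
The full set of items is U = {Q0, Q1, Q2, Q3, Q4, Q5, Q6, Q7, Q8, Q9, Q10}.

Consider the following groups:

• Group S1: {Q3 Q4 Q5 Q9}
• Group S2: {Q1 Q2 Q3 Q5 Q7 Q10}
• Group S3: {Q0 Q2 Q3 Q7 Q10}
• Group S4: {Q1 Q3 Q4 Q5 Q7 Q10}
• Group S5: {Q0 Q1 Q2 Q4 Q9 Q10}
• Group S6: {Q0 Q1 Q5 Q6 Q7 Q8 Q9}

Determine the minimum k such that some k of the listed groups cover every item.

3

S1 and S2 and S6 together: S1 ∪ S2 ∪ S6 = {Q0, Q1, Q2, Q3, Q4, Q5, Q6, Q7, Q8, Q9, Q10} — every item is covered.
Only S6 contains Q6, so S6 is forced; the remaining 4 items need at least 2 more groups (each remaining group adds at most 3) — so at least 3 groups are needed, and 3 is optimal.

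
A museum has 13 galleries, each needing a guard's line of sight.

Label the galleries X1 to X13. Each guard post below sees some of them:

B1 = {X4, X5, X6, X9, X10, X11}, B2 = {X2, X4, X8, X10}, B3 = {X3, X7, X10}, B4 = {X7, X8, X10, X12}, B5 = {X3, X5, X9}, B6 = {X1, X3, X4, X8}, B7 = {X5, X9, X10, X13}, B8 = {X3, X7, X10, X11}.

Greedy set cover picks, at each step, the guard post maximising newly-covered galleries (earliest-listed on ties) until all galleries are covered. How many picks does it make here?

5

Greedy: pick B1 (covers 6 new) → pick B4 (covers 3 new) → pick B6 (covers 2 new) → pick B2 (covers 1 new) → pick B7 (covers 1 new). Total picks: 5.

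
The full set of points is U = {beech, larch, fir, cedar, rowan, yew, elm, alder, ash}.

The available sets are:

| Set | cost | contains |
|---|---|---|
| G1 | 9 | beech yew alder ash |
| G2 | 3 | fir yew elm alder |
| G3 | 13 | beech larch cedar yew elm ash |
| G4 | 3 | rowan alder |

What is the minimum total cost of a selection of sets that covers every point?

G2, G3, G4 together cover every point (G2 ∪ G3 ∪ G4 = {beech, larch, fir, cedar, rowan, yew, elm, alder, ash}); total cost 3 + 13 + 3 = 19.
No covering selection has total cost below 19.

19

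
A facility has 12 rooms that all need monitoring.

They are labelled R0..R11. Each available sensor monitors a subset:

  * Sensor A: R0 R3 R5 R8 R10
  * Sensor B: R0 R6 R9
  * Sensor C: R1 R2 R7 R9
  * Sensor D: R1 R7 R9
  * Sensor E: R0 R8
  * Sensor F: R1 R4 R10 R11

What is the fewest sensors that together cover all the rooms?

Take {A, B, C, F}. Their union is {R0, R1, R2, R3, R4, R5, R6, R7, R8, R9, R10, R11}, which is all 12 rooms.
Only B contains R6, so B is forced; the remaining 9 rooms need at least 3 more sensors (each remaining sensor adds at most 4) — so at least 4 sensors are needed, and 4 is optimal.

4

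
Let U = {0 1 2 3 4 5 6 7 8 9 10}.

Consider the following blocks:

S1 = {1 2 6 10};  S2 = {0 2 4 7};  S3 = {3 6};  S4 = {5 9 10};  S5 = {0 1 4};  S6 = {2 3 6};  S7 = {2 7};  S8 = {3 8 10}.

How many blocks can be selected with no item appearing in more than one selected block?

4

S3, S4, S5, S7 are pairwise disjoint (S3={3,6}; S4={5,9,10}; S5={0,1,4}; S7={2,7}).
Every remaining block overlaps one of these, and no 5 of the listed blocks are pairwise disjoint, so 4 is the maximum.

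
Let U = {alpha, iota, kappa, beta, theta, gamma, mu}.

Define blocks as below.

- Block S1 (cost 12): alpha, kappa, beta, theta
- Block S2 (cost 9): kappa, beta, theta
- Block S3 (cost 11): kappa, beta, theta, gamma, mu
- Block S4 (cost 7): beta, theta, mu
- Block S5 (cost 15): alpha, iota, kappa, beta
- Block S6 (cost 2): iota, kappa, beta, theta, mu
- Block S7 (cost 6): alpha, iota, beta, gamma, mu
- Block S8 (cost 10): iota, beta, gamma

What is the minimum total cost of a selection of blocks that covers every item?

8

S6, S7 together cover every item (S6 ∪ S7 = {alpha, iota, kappa, beta, theta, gamma, mu}); total cost 2 + 6 = 8.
No covering selection has total cost below 8.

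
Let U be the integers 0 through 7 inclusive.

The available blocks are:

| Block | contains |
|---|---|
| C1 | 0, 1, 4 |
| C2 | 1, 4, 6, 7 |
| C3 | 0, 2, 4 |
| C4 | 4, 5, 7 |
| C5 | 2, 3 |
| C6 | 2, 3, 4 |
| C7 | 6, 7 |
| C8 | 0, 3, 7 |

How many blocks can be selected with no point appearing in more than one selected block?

C1, C5, C7 are pairwise disjoint (C1={0,1,4}; C5={2,3}; C7={6,7}).
Every remaining block overlaps one of these, and no 4 of the listed blocks are pairwise disjoint, so 3 is the maximum.

3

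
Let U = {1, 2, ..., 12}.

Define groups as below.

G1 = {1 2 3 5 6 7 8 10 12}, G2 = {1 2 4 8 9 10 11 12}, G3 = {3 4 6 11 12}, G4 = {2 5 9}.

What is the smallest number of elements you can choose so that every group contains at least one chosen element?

H = {2, 6} meets every group (each contains at least one member of H), and |H| = 2.
The groups G3, G4 are pairwise disjoint, so any hitting set needs a separate element for each — at least 2. Hence 2 is optimal.

2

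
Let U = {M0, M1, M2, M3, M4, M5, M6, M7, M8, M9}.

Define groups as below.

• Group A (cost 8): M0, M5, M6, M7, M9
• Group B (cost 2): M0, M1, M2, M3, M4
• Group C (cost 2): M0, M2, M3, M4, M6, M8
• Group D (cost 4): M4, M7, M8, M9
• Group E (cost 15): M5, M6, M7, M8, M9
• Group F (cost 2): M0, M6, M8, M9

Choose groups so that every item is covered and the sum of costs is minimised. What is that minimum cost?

12

A, B, F together cover every item (A ∪ B ∪ F = {M0, M1, M2, M3, M4, M5, M6, M7, M8, M9}); total cost 8 + 2 + 2 = 12.
The greedy pick C, B, D, A costs 16; no covering selection beats 12.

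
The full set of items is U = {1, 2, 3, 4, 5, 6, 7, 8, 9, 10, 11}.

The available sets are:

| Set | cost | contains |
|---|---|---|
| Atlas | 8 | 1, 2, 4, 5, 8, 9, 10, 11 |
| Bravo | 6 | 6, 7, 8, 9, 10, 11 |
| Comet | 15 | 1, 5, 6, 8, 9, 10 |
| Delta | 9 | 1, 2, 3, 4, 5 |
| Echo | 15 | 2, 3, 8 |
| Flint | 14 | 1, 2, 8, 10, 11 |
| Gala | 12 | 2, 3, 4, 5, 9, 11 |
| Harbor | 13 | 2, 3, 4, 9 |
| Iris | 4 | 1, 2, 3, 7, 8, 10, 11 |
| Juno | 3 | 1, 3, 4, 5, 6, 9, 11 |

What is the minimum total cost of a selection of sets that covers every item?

7

Iris, Juno together cover every item (Iris ∪ Juno = {1, 2, 3, 4, 5, 6, 7, 8, 9, 10, 11}); total cost 4 + 3 = 7.
No covering selection has total cost below 7.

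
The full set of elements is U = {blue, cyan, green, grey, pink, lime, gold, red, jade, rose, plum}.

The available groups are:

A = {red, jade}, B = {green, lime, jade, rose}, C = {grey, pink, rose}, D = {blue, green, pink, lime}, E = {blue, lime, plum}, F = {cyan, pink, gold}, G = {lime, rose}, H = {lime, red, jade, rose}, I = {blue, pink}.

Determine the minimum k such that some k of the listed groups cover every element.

5

A, C, D, E, and F cover everything between them: the union {blue, cyan, green, grey, pink, lime, gold, red, jade, rose, plum} is all of U.
No 4 of the 9 groups cover everything (all 126 combinations miss at least one element), so 5 is optimal.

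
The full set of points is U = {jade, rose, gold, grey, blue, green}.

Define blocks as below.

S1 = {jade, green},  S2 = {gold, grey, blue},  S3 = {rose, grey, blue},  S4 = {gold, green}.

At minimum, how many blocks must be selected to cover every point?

3

Take {S1, S2, S3}. Their union is {jade, rose, gold, grey, blue, green}, which is all 6 points.
Only S1 contains jade, so S1 is forced; the remaining 4 points need at least 2 more blocks (each remaining block adds at most 3) — so at least 3 blocks are needed, and 3 is optimal.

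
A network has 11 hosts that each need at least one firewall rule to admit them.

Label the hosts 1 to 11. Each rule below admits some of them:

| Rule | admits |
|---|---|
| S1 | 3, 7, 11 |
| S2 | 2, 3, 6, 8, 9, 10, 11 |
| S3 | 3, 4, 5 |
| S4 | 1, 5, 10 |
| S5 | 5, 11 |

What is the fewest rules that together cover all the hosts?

S1 and S2 and S3 and S4 together: S1 ∪ S2 ∪ S3 ∪ S4 = {1, 2, 3, 4, 5, 6, 7, 8, 9, 10, 11} — every host is covered.
No 3 of the 5 rules cover everything (all 10 combinations miss at least one host), so 4 is optimal.

4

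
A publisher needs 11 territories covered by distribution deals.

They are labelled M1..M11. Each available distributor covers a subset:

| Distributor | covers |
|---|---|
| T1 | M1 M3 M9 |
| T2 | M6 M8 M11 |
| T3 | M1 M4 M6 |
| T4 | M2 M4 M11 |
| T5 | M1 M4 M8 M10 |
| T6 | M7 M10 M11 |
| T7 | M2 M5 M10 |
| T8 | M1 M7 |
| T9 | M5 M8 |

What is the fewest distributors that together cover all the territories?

5

Take {T1, T2, T5, T6, T7}. Their union is {M1, M2, M3, M4, M5, M6, M7, M8, M9, M10, M11}, which is all 11 territories.
No 4 of the 9 distributors cover everything (all 126 combinations miss at least one territory), so 5 is optimal.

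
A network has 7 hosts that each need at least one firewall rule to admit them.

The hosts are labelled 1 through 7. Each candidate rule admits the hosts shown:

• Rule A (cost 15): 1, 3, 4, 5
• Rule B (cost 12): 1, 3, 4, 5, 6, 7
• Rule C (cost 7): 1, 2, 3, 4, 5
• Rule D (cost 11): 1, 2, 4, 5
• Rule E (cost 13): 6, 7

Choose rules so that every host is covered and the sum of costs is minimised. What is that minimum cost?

19

B, C together cover every host (B ∪ C = {1, 2, 3, 4, 5, 6, 7}); total cost 12 + 7 = 19.
No covering selection has total cost below 19.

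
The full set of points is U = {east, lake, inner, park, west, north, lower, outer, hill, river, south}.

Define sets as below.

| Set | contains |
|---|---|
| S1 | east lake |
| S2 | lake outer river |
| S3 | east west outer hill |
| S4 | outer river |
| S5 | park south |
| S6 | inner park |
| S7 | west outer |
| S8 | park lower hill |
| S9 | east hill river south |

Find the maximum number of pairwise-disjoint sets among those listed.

S1, S4, S5 are pairwise disjoint (S1={east,lake}; S4={outer,river}; S5={park,south}).
Every remaining set overlaps one of these, and no 4 of the listed sets are pairwise disjoint, so 3 is the maximum.

3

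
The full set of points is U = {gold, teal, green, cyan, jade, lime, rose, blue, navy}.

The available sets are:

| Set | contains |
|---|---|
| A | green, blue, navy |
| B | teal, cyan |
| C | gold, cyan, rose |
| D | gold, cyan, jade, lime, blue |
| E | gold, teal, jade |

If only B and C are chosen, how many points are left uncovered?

Union of B, C = {gold, teal, cyan, rose}.
Not covered: green, jade, lime, blue, navy — 5 points.

5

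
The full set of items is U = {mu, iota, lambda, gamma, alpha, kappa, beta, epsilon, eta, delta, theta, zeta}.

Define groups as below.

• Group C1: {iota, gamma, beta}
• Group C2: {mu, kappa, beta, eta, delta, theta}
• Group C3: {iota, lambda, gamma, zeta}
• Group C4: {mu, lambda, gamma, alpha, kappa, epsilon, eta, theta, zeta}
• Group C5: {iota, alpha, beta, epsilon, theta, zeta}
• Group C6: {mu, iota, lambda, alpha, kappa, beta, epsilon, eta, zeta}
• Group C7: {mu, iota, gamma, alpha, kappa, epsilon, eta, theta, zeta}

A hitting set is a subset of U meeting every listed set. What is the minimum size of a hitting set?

The 2 items {iota, theta} hit every group.
The groups C2, C3 are pairwise disjoint, so any hitting set needs a separate item for each — at least 2. Hence 2 is optimal.

2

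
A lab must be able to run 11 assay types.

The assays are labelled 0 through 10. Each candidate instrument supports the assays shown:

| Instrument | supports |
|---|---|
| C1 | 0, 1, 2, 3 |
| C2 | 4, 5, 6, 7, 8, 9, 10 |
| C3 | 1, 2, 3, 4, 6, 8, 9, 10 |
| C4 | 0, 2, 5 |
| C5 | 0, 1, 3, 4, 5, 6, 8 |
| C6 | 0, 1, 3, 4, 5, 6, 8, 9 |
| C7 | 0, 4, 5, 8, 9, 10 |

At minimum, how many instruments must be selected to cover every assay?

Take {C1, C2}. Their union is {0, 1, 2, 3, 4, 5, 6, 7, 8, 9, 10}, which is all 11 assays.
No single instrument has all 11 assays (the largest, C3, has 8), so 2 is optimal.

2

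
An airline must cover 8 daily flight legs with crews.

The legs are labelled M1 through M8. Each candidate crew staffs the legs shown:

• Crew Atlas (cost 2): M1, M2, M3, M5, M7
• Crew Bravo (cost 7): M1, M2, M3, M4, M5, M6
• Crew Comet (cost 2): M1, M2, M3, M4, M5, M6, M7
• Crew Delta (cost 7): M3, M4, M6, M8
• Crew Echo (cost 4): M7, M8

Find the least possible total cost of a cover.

6

Comet, Echo together cover every leg (Comet ∪ Echo = {M1, M2, M3, M4, M5, M6, M7, M8}); total cost 2 + 4 = 6.
No covering selection has total cost below 6.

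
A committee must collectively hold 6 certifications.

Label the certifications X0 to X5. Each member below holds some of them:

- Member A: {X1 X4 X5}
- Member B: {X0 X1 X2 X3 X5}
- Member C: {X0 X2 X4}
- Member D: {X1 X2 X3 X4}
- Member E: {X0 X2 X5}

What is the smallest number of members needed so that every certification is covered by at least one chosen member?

2

Take {A, B}. Their union is {X0, X1, X2, X3, X4, X5}, which is all 6 certifications.
No single member has all 6 certifications (the largest, B, has 5), so 2 is optimal.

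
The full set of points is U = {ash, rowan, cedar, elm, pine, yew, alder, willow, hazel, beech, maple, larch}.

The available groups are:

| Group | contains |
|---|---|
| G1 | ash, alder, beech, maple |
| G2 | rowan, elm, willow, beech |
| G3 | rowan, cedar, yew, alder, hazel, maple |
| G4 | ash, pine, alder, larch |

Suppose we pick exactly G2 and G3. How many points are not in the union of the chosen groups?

3

Union of G2, G3 = {rowan, cedar, elm, yew, alder, willow, hazel, beech, maple}.
Not covered: ash, pine, larch — 3 points.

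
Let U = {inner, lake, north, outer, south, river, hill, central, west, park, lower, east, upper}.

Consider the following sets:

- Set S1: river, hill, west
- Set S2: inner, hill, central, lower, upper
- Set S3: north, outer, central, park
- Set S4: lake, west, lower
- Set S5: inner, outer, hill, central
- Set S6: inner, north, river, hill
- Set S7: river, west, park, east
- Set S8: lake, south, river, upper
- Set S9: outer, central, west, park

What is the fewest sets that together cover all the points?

S2, S3, S7, and S8 cover everything between them: the union {inner, lake, north, outer, south, river, hill, central, west, park, lower, east, upper} is all of U.
Only S8 contains south, so S8 is forced; the remaining 9 points need at least 3 more sets (each remaining set adds at most 4) — so at least 4 sets are needed, and 4 is optimal.

4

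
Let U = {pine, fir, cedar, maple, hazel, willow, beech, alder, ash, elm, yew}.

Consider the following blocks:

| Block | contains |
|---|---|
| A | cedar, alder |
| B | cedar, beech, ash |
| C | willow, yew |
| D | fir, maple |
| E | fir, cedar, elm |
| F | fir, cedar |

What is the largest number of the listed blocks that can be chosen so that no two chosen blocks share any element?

A, C, D are pairwise disjoint (A={cedar,alder}; C={willow,yew}; D={fir,maple}).
Every remaining block overlaps one of these, and no 4 of the listed blocks are pairwise disjoint, so 3 is the maximum.

3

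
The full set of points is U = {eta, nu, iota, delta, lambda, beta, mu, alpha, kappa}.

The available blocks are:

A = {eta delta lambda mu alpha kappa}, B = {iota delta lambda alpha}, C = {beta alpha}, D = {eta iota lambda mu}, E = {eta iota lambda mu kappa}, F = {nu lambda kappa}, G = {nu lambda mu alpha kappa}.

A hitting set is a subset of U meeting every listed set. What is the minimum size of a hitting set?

Take H = {lambda, beta}. Each listed block contains at least one of these, so H is a hitting set of size 2.
The blocks C, D are pairwise disjoint, so any hitting set needs a separate point for each — at least 2. Hence 2 is optimal.

2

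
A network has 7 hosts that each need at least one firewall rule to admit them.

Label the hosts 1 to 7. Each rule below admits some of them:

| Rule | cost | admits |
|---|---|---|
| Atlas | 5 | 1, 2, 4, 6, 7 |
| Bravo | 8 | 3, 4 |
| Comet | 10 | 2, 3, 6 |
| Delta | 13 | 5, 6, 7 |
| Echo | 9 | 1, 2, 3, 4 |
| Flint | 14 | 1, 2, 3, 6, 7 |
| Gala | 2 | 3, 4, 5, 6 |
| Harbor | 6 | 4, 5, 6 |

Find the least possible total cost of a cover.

7

Atlas, Gala together cover every host (Atlas ∪ Gala = {1, 2, 3, 4, 5, 6, 7}); total cost 5 + 2 = 7.
No covering selection has total cost below 7.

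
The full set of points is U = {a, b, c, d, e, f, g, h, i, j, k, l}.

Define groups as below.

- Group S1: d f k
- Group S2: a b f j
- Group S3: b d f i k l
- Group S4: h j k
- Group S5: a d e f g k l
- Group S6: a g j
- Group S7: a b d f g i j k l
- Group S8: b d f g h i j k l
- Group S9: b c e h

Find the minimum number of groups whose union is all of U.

2

S7 and S9 together: S7 ∪ S9 = {a, b, c, d, e, f, g, h, i, j, k, l} — every point is covered.
No single group has all 12 points (the largest, S7, has 9), so 2 is optimal.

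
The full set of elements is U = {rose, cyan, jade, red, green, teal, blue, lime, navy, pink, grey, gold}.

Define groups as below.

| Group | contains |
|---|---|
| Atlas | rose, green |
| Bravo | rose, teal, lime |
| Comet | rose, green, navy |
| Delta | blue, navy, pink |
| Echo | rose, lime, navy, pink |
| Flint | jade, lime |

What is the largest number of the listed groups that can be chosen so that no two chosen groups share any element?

Atlas, Delta, Flint are pairwise disjoint (Atlas={rose,green}; Delta={blue,navy,pink}; Flint={jade,lime}).
Every remaining group overlaps one of these, and no 4 of the listed groups are pairwise disjoint, so 3 is the maximum.

3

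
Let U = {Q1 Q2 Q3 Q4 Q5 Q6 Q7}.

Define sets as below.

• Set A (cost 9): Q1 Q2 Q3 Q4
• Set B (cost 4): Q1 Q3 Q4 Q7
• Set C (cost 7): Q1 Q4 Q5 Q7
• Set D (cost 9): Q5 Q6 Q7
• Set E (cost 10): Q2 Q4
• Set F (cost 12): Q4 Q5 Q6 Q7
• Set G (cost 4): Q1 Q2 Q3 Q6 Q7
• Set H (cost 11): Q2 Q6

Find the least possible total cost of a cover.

C, G together cover every point (C ∪ G = {Q1, Q2, Q3, Q4, Q5, Q6, Q7}); total cost 7 + 4 = 11.
No covering selection has total cost below 11.

11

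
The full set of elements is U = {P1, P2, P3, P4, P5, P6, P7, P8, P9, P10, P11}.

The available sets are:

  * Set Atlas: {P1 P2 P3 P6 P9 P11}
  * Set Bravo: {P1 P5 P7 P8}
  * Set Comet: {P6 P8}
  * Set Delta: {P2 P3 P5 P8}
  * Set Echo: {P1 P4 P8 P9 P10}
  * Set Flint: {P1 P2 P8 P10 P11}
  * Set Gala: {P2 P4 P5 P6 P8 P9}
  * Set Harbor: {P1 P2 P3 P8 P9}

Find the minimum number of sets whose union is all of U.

Take {Atlas, Bravo, Echo}. Their union is {P1, P2, P3, P4, P5, P6, P7, P8, P9, P10, P11}, which is all 11 elements.
Only Bravo contains P7, so Bravo is forced; the remaining 7 elements need at least 2 more sets (each remaining set adds at most 5) — so at least 3 sets are needed, and 3 is optimal.

3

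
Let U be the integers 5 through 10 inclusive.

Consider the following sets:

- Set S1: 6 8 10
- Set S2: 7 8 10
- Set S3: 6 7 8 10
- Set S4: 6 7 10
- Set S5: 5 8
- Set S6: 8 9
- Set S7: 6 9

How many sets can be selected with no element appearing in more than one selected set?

2

S4, S6 are pairwise disjoint (S4={6,7,10}; S6={8,9}).
Every remaining set overlaps one of these, and no 3 of the listed sets are pairwise disjoint, so 2 is the maximum.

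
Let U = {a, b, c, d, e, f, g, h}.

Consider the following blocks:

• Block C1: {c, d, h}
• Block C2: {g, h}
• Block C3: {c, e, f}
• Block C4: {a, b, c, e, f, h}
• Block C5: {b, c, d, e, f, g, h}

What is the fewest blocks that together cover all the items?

Take {C4, C5}. Their union is {a, b, c, d, e, f, g, h}, which is all 8 items.
No single block has all 8 items (the largest, C5, has 7), so 2 is optimal.

2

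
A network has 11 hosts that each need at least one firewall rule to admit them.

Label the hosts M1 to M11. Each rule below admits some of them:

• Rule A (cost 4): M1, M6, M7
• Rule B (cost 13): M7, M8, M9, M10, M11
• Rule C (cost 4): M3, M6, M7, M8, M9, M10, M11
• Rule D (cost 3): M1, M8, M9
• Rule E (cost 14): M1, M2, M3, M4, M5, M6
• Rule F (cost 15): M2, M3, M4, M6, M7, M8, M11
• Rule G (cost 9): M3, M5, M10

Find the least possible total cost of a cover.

18

C, E together cover every host (C ∪ E = {M1, M2, M3, M4, M5, M6, M7, M8, M9, M10, M11}); total cost 4 + 14 = 18.
The greedy pick C, D, E costs 21; no covering selection beats 18.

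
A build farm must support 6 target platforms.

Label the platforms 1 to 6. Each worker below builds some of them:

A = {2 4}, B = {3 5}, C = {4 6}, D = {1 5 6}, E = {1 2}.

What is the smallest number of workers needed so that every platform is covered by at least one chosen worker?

Take {B, C, E}. Their union is {1, 2, 3, 4, 5, 6}, which is all 6 platforms.
Only B contains 3, so B is forced; the remaining 4 platforms need at least 2 more workers (each remaining worker adds at most 2) — so at least 3 workers are needed, and 3 is optimal.

3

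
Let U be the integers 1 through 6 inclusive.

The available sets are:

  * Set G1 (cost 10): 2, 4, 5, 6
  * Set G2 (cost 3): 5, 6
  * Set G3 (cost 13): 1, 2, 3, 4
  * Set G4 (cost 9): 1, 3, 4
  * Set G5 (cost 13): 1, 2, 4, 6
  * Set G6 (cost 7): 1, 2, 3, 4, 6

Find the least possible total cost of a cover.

G2, G6 together cover every point (G2 ∪ G6 = {1, 2, 3, 4, 5, 6}); total cost 3 + 7 = 10.
No covering selection has total cost below 10.

10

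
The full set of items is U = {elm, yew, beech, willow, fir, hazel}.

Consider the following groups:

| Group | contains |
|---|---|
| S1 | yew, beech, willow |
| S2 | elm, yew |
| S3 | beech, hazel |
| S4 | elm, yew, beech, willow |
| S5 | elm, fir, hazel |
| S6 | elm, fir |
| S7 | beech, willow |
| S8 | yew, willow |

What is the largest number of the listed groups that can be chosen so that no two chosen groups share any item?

3

S3, S6, S8 are pairwise disjoint (S3={beech,hazel}; S6={elm,fir}; S8={yew,willow}).
Every remaining group overlaps one of these, and no 4 of the listed groups are pairwise disjoint, so 3 is the maximum.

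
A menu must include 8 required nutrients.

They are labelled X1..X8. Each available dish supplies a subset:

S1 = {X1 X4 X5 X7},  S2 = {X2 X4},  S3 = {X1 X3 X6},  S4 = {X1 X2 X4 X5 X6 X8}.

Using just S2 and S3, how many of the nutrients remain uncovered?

3

Union of S2, S3 = {X1, X2, X3, X4, X6}.
Not covered: X5, X7, X8 — 3 nutrients.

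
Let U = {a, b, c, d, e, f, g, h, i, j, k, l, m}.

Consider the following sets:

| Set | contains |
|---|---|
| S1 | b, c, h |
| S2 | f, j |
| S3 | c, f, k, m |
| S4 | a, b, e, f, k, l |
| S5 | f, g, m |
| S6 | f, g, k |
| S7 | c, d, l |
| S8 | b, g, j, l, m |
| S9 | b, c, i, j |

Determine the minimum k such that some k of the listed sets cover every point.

Take {S1, S4, S5, S7, S9}. Their union is {a, b, c, d, e, f, g, h, i, j, k, l, m}, which is all 13 points.
No 4 of the 9 sets cover everything (all 126 combinations miss at least one point), so 5 is optimal.

5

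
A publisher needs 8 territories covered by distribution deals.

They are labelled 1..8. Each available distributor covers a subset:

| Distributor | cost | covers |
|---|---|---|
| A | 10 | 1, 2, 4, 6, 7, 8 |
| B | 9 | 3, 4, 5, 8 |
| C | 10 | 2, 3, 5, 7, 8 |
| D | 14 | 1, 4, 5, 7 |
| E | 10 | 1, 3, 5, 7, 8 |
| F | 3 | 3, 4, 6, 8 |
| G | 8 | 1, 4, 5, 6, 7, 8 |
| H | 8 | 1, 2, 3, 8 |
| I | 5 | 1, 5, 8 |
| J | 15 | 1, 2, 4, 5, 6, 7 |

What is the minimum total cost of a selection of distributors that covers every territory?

G, H together cover every territory (G ∪ H = {1, 2, 3, 4, 5, 6, 7, 8}); total cost 8 + 8 = 16.
The greedy pick F, I, A costs 18; no covering selection beats 16.

16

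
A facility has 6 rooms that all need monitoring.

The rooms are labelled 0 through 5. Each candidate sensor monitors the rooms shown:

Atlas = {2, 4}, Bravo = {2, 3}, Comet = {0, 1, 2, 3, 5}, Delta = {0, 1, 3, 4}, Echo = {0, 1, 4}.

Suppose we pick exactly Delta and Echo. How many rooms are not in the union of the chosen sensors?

Union of Delta, Echo = {0, 1, 3, 4}.
Not covered: 2, 5 — 2 rooms.

2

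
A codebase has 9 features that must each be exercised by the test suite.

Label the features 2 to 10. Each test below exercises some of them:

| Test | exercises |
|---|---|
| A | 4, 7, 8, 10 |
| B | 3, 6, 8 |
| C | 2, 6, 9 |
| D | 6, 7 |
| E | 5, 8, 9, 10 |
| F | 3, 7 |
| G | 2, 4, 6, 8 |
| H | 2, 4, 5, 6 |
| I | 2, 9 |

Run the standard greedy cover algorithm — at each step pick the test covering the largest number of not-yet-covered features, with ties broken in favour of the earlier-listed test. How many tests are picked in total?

Greedy: pick A (covers 4 new) → pick C (covers 3 new) → pick B (covers 1 new) → pick E (covers 1 new). Total picks: 4.
(The true minimum cover uses only 3 tests, so greedy is not optimal here.)

4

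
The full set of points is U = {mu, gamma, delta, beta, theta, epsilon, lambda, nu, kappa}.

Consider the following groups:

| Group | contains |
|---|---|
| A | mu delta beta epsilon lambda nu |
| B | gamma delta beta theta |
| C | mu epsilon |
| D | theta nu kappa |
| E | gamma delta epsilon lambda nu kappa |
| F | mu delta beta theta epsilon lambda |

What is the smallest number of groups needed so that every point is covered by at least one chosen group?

2

E and F cover everything between them: the union {mu, gamma, delta, beta, theta, epsilon, lambda, nu, kappa} is all of U.
No single group has all 9 points (the largest, A, has 6), so 2 is optimal.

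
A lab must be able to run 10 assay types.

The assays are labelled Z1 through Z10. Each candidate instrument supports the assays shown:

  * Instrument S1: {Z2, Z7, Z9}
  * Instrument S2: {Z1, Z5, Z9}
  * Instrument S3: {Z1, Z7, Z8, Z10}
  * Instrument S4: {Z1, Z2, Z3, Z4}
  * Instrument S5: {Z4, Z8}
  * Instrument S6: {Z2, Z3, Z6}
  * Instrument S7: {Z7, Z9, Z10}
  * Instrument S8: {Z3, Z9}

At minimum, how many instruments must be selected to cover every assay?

4

S2 and S3 and S5 and S6 together: S2 ∪ S3 ∪ S5 ∪ S6 = {Z1, Z2, Z3, Z4, Z5, Z6, Z7, Z8, Z9, Z10} — every assay is covered.
Only S2 contains Z5, so S2 is forced; the remaining 7 assays need at least 3 more instruments (each remaining instrument adds at most 3) — so at least 4 instruments are needed, and 4 is optimal.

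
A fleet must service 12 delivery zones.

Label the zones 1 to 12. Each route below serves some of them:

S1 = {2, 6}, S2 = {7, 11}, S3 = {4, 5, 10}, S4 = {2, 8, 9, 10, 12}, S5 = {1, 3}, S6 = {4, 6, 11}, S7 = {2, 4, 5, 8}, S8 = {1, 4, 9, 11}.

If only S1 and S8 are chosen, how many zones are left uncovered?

Union of S1, S8 = {1, 2, 4, 6, 9, 11}.
Not covered: 3, 5, 7, 8, 10, 12 — 6 zones.

6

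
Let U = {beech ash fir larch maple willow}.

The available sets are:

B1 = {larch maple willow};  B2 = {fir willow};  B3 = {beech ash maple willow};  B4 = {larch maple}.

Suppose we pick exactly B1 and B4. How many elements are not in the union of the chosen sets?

Union of B1, B4 = {larch, maple, willow}.
Not covered: beech, ash, fir — 3 elements.

3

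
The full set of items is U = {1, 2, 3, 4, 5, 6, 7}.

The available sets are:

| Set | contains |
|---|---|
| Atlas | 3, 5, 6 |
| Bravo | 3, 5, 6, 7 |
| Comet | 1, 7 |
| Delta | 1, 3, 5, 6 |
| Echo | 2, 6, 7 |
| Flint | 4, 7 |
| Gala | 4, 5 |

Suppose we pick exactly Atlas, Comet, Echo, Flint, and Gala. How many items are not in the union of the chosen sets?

0

Union of Atlas, Comet, Echo, Flint, Gala = {1, 2, 3, 4, 5, 6, 7} — that's every item, so 0 are uncovered.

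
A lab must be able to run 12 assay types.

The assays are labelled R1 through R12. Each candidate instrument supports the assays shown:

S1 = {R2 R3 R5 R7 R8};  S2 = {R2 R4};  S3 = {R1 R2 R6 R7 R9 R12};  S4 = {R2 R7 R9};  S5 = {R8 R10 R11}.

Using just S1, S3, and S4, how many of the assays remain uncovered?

3

Union of S1, S3, S4 = {R1, R2, R3, R5, R6, R7, R8, R9, R12}.
Not covered: R4, R10, R11 — 3 assays.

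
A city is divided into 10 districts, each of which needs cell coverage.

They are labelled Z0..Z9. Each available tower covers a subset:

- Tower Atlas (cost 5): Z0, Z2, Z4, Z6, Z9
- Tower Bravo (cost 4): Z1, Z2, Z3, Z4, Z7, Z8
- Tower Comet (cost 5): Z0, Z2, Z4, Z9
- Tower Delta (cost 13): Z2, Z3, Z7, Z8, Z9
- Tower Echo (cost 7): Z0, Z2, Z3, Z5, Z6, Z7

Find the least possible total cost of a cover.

Atlas, Bravo, Echo together cover every district (Atlas ∪ Bravo ∪ Echo = {Z0, Z1, Z2, Z3, Z4, Z5, Z6, Z7, Z8, Z9}); total cost 5 + 4 + 7 = 16.
No covering selection has total cost below 16.

16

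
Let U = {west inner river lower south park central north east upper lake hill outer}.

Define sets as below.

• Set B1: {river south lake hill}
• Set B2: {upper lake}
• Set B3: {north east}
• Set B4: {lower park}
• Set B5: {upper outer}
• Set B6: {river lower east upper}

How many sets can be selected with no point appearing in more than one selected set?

B1, B3, B4, B5 are pairwise disjoint (B1={river,south,lake,hill}; B3={north,east}; B4={lower,park}; B5={upper,outer}).
Every remaining set overlaps one of these, and no 5 of the listed sets are pairwise disjoint, so 4 is the maximum.

4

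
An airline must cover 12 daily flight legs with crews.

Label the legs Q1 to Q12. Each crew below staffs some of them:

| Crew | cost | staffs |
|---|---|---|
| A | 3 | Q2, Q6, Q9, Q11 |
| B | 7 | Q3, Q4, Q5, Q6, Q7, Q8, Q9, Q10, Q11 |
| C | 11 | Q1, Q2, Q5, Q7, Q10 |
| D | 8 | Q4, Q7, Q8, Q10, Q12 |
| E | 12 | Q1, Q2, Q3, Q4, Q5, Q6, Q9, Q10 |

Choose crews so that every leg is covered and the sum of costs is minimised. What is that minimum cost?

23

A, D, E together cover every leg (A ∪ D ∪ E = {Q1, Q2, Q3, Q4, Q5, Q6, Q7, Q8, Q9, Q10, Q11, Q12}); total cost 3 + 8 + 12 = 23.
The greedy pick A, B, D, C costs 29; no covering selection beats 23.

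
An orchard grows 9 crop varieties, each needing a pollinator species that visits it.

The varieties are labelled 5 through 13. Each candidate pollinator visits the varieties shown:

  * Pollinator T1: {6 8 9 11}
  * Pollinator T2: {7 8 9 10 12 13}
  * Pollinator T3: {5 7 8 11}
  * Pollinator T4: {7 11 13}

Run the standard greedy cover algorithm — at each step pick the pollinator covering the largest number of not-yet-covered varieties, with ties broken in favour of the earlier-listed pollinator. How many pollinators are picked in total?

3

Greedy: pick T2 (covers 6 new) → pick T1 (covers 2 new) → pick T3 (covers 1 new). Total picks: 3.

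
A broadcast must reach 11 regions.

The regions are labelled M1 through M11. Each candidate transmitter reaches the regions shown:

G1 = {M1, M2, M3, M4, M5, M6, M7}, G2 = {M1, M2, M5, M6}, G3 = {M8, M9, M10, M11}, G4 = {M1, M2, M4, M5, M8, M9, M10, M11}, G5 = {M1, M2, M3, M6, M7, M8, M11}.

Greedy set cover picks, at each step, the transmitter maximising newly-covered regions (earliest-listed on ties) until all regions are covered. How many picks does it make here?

2

Greedy: pick G4 (covers 8 new) → pick G1 (covers 3 new). Total picks: 2.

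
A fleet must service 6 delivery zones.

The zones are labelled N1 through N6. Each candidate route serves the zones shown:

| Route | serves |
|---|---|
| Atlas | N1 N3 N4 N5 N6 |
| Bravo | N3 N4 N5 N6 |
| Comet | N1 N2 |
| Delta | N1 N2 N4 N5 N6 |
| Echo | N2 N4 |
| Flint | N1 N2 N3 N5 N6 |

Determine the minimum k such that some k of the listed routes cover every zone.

2

Take {Delta, Flint}. Their union is {N1, N2, N3, N4, N5, N6}, which is all 6 zones.
No single route has all 6 zones (the largest, Atlas, has 5), so 2 is optimal.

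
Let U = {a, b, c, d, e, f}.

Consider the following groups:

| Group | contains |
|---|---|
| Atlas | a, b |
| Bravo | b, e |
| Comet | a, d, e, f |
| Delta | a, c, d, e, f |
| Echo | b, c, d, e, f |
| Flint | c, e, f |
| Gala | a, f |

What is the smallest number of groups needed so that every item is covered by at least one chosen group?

2

Echo and Gala cover everything between them: the union {a, b, c, d, e, f} is all of U.
No single group has all 6 items (the largest, Delta, has 5), so 2 is optimal.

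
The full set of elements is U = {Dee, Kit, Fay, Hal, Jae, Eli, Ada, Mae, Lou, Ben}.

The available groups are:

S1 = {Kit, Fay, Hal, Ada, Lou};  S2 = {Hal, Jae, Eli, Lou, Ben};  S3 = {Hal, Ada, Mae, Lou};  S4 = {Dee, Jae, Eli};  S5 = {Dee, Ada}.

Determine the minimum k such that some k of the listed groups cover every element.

S1, S2, S3, and S4 cover everything between them: the union {Dee, Kit, Fay, Hal, Jae, Eli, Ada, Mae, Lou, Ben} is all of U.
No 3 of the 5 groups cover everything (all 10 combinations miss at least one element), so 4 is optimal.

4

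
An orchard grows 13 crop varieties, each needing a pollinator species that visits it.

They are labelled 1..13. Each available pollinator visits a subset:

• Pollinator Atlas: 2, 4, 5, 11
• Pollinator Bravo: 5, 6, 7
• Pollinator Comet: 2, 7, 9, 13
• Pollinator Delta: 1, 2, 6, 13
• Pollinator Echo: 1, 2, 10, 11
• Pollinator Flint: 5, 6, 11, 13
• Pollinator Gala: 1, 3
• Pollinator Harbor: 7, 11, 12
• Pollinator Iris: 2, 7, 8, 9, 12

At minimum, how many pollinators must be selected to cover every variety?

5

Take {Atlas, Delta, Echo, Gala, Iris}. Their union is {1, 2, 3, 4, 5, 6, 7, 8, 9, 10, 11, 12, 13}, which is all 13 varieties.
No 4 of the 9 pollinators cover everything (all 126 combinations miss at least one variety), so 5 is optimal.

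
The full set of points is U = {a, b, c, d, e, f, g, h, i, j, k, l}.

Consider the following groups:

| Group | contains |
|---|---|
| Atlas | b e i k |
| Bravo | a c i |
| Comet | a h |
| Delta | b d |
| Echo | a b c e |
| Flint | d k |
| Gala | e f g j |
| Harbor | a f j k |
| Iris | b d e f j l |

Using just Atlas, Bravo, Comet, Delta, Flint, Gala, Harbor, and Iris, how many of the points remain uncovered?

Union of Atlas, Bravo, Comet, Delta, Flint, Gala, Harbor, Iris = {a, b, c, d, e, f, g, h, i, j, k, l} — that's every point, so 0 are uncovered.

0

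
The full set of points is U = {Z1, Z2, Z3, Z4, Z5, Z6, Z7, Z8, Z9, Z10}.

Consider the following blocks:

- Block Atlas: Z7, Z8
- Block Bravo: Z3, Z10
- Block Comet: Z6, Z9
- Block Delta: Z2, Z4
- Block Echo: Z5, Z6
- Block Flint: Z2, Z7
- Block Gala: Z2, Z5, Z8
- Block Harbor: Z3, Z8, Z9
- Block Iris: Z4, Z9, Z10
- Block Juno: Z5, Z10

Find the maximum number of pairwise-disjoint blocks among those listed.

4

Atlas, Bravo, Comet, Delta are pairwise disjoint (Atlas={Z7,Z8}; Bravo={Z3,Z10}; Comet={Z6,Z9}; Delta={Z2,Z4}).
Every remaining block overlaps one of these, and no 5 of the listed blocks are pairwise disjoint, so 4 is the maximum.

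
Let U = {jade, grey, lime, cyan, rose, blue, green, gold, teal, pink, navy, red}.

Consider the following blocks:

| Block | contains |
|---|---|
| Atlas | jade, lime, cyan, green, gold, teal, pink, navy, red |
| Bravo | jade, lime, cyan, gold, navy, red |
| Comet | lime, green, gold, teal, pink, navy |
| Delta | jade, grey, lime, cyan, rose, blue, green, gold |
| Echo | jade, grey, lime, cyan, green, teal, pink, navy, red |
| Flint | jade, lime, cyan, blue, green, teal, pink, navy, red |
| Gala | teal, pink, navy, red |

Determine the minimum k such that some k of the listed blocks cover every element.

2

Delta and Flint together: Delta ∪ Flint = {jade, grey, lime, cyan, rose, blue, green, gold, teal, pink, navy, red} — every element is covered.
No single block has all 12 elements (the largest, Atlas, has 9), so 2 is optimal.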